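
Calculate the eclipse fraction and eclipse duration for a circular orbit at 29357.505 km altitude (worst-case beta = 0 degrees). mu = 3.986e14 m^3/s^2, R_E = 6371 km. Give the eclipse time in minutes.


r = 35728.5050 km
T = 1120.1656 min
Eclipse fraction = arcsin(R_E/r)/pi = arcsin(6371.0000/35728.5050)/pi
= arcsin(0.178317)/pi = 0.05706525
Eclipse duration = 0.05706525 * 1120.1656 = 63.9225 min

63.9225 minutes


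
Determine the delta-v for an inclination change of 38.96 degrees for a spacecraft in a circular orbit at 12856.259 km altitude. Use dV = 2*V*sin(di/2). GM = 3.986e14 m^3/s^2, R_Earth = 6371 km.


r = 19227.2590 km = 1.9227259e+07 m
V = sqrt(mu/r) = 4553.1290 m/s
di = 38.96 deg = 0.6799803 rad
dV = 2*V*sin(di/2) = 2*4553.1290*sin(0.3399901)
dV = 3036.7349 m/s = 3.0367 km/s

3.0367 km/s


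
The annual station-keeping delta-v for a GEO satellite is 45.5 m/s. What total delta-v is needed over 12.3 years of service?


dV = rate * years = 45.5 * 12.3
dV = 559.6500 m/s

559.6500 m/s


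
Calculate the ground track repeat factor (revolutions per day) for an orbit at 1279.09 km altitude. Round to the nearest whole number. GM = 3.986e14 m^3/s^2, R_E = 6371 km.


r = 7.65009e+06 m
T = 2*pi*sqrt(r^3/mu) = 6659.0310 s = 110.9839 min
revs/day = 1440 / 110.9839 = 12.9749
Rounded: 13 revolutions per day

13 revolutions per day


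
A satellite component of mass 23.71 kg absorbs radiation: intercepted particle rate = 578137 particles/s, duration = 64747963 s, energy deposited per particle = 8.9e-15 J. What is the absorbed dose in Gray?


Total energy deposited = rate * time * E_per
  = 578137 * 64747963 * 8.9e-15 = 0.3331554 J
Dose = E_total / mass = 0.3331554 / 23.71
Dose = 0.01405126 Gy

0.0141 Gy


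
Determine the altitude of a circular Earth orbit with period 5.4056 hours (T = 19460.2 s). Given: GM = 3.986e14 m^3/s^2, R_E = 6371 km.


T = 19460.2 s
r = (mu*T^2/(4*pi^2))^(1/3) = (3.986e14 * 19460.2^2 / (4*pi^2))^(1/3)
r = 1.5637142e+07 m = 15637.1422 km
alt = r - R_E = 15637.1422 - 6371 = 9266.1422 km

9266.1422 km


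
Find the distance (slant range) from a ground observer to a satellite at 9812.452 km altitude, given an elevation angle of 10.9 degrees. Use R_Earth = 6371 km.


h = 9812.452 km, el = 10.9 deg
d = -R_E*sin(el) + sqrt((R_E*sin(el))^2 + 2*R_E*h + h^2)
d = -6371.0000*sin(0.1902409) + sqrt((6371.0000*0.1890954)^2 + 2*6371.0000*9812.452 + 9812.452^2)
d = 13720.6153 km

13720.6153 km


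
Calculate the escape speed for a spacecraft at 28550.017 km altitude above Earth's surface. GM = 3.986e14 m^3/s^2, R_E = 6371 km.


r = 6371.0 + 28550.017 = 34921.0170 km = 3.4921017e+07 m
v_esc = sqrt(2*mu/r) = sqrt(2*3.986e14 / 3.4921017e+07)
v_esc = 4777.9346 m/s = 4.7779 km/s

4.7779 km/s


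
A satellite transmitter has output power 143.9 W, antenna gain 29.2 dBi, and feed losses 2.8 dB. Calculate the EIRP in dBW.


Pt = 143.9 W = 21.5806 dBW
EIRP = Pt_dBW + Gt - losses = 21.5806 + 29.2 - 2.8 = 47.9806 dBW

47.9806 dBW


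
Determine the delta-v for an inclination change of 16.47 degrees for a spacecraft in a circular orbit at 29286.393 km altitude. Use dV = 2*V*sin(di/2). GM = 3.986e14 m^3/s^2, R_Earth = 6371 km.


r = 35657.3930 km = 3.5657393e+07 m
V = sqrt(mu/r) = 3343.4425 m/s
di = 16.47 deg = 0.2874557 rad
dV = 2*V*sin(di/2) = 2*3343.4425*sin(0.1437279)
dV = 957.7861 m/s = 0.9577861 km/s

0.9578 km/s


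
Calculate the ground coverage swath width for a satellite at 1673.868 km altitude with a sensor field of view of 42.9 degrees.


FOV = 42.9 deg = 0.7487462 rad
swath = 2 * alt * tan(FOV/2) = 2 * 1673.868 * tan(0.3743731)
swath = 2 * 1673.868 * 0.3929027
swath = 1315.3347 km

1315.3347 km


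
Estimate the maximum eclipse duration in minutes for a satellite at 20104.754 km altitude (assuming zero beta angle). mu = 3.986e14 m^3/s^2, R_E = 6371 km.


r = 26475.7540 km
T = 714.5498 min
Eclipse fraction = arcsin(R_E/r)/pi = arcsin(6371.0000/26475.7540)/pi
= arcsin(0.2406353)/pi = 0.07735576
Eclipse duration = 0.07735576 * 714.5498 = 55.2745 min

55.2745 minutes


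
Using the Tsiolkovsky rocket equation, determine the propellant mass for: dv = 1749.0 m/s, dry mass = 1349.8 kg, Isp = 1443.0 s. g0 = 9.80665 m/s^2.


ve = Isp * g0 = 1443.0 * 9.80665 = 14150.995950 m/s
mass ratio = exp(dv/ve) = exp(1749.0/14150.995950) = 1.13155811
m_prop = m_dry * (mr - 1) = 1349.8 * (1.13155811 - 1)
m_prop = 177.5771 kg

177.5771 kg


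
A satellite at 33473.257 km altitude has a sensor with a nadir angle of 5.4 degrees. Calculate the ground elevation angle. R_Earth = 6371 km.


r = R_E + alt = 39844.2570 km
Law of sines in the satellite / Earth-center / ground-point triangle:
  sin(nadir)/R_E = sin(90 + el)/r  =>  cos(el) = (r/R_E)*sin(nadir)
cos(el) = (39844.2570 / 6371.0000) * sin(5.4 deg) = 0.5885537
el = arccos(0.5885537) = 53.9456 deg
(Earth-central angle = 90 - nadir - el = 30.6544 deg)

53.9456 degrees


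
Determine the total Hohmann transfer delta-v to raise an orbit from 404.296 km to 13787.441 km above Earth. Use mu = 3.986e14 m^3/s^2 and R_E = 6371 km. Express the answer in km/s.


r1 = 6775.2960 km = 6.775296e+06 m
r2 = 20158.4410 km = 2.0158441e+07 m
dv1 = sqrt(mu/r1)*(sqrt(2*r2/(r1+r2)) - 1) = 1714.0907 m/s
dv2 = sqrt(mu/r2)*(1 - sqrt(2*r1/(r1+r2))) = 1292.6564 m/s
total dv = |dv1| + |dv2| = 1714.0907 + 1292.6564 = 3006.7471 m/s = 3.0067 km/s

3.0067 km/s


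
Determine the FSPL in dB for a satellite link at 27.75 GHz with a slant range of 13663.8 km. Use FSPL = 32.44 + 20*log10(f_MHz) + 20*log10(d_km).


f = 27.75 GHz = 27750.0000 MHz
d = 13663.8 km
FSPL = 32.44 + 20*log10(27750.0000) + 20*log10(13663.8)
FSPL = 32.44 + 88.8653 + 82.7114
FSPL = 204.0167 dB

204.0167 dB


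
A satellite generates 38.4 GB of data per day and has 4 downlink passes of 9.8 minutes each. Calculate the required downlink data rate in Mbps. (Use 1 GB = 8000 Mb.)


total contact time = 4 * 9.8 * 60 = 2352.0000 s
data = 38.4 GB = 307200.0000 Mb
rate = 307200.0000 / 2352.0000 = 130.6122 Mbps

130.6122 Mbps


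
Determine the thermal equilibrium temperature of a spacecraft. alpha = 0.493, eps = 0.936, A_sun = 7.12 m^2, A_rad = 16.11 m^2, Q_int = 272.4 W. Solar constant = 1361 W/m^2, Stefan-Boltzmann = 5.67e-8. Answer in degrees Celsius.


Numerator = alpha*S*A_sun + Q_int = 0.493*1361*7.12 + 272.4 = 5049.7278 W
Denominator = eps*sigma*A_rad = 0.936*5.67e-8*16.11 = 8.5497703e-07 W/K^4
T^4 = 5.906273e+09 K^4
T = 277.2224 K = 4.0724 C

4.0724 degrees Celsius


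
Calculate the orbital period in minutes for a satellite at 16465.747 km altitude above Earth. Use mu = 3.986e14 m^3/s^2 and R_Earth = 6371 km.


r = 22836.7470 km = 2.2836747e+07 m
T = 2*pi*sqrt(r^3/mu) = 2*pi*sqrt(1.1909752e+22 / 3.986e14)
T = 34344.9258 s = 572.4154 min

572.4154 minutes


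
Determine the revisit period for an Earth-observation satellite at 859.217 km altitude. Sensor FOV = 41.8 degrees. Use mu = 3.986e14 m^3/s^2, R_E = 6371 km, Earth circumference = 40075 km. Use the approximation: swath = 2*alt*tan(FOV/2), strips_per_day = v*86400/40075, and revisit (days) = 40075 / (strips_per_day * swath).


swath = 2*859.217*tan(0.3647738) = 656.2061 km
v = sqrt(mu/r) = 7424.9406 m/s = 7.4249 km/s
strips/day = v*86400/40075 = 7.4249*86400/40075 = 16.0079
coverage/day = strips * swath = 16.0079 * 656.2061 = 10504.4539 km
revisit = 40075 / 10504.4539 = 3.8150 days

3.8150 days


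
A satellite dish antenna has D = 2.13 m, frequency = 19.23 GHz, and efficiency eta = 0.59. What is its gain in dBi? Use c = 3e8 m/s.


lambda = c/f = 3e8 / 1.923e+10 = 0.01560062 m
G = eta*(pi*D/lambda)^2 = 0.59*(pi*2.13/0.01560062)^2
G = 108549.2989 (linear)
G = 10*log10(108549.2989) = 50.3563 dBi

50.3563 dBi


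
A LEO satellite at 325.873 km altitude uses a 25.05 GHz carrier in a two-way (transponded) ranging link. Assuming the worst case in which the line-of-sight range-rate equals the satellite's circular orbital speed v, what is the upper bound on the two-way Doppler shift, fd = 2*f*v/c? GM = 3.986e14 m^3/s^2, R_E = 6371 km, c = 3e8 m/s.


r = 6.696873e+06 m
v = sqrt(mu/r) = 7714.9411 m/s (worst-case radial velocity)
f = 25.05 GHz = 2.505e+10 Hz
fd = 2*f*v/c = 2*2.505e+10*7714.9411/3.0e+08
fd = 1.2883952e+06 Hz

1.2884e+06 Hz


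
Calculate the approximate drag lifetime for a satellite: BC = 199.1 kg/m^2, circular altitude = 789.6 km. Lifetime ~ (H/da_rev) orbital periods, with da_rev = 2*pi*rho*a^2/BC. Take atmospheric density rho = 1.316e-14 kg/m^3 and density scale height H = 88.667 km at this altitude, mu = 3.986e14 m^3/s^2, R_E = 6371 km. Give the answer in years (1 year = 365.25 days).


a = R_E + alt = 7160.6000 km = 7.1606e+06 m
da_rev = 2*pi*rho*a^2/BC = 2*pi*1.316e-14*(7.1606e+06)^2/199.1 = 0.0212942979 m per revolution
N = H/da_rev = 88667.0000 m / 0.0212942979 m = 4.1638846e+06 revolutions
P = 2*pi*sqrt(a^3/mu) = 6030.2503 s
lifetime = N*P = 4.1638846e+06 * 6030.2503 = 2.5109267e+10 s = 290616.5137 days
years = 290616.5137 / 365.25 = 795.6647 years

795.6647 years


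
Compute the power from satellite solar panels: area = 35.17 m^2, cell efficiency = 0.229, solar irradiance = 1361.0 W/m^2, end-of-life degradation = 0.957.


P = area * eta * S * degradation
P = 35.17 * 0.229 * 1361.0 * 0.957
P = 10490.0586 W

10490.0586 W


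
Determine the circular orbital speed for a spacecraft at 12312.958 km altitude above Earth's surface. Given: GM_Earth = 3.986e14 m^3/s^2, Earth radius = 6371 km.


r = R_E + alt = 6371.0 + 12312.958 = 18683.9580 km = 1.8683958e+07 m
v = sqrt(mu/r) = sqrt(3.986e14 / 1.8683958e+07) = 4618.8537 m/s = 4.6189 km/s

4.6189 km/s


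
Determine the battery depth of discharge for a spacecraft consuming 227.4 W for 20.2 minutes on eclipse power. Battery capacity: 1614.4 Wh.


E_used = P * t / 60 = 227.4 * 20.2 / 60 = 76.5580 Wh
DOD = E_used / E_total * 100 = 76.5580 / 1614.4 * 100
DOD = 4.7422 %

4.7422 %


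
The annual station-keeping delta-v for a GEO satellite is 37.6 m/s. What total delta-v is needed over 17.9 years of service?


dV = rate * years = 37.6 * 17.9
dV = 673.0400 m/s

673.0400 m/s


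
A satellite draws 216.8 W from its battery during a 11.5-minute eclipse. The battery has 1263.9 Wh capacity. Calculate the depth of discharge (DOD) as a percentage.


E_used = P * t / 60 = 216.8 * 11.5 / 60 = 41.5533 Wh
DOD = E_used / E_total * 100 = 41.5533 / 1263.9 * 100
DOD = 3.2877 %

3.2877 %


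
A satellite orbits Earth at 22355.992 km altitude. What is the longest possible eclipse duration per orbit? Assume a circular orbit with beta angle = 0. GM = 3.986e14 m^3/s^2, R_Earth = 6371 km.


r = 28726.9920 km
T = 807.5979 min
Eclipse fraction = arcsin(R_E/r)/pi = arcsin(6371.0000/28726.9920)/pi
= arcsin(0.2217775)/pi = 0.07118586
Eclipse duration = 0.07118586 * 807.5979 = 57.4896 min

57.4896 minutes


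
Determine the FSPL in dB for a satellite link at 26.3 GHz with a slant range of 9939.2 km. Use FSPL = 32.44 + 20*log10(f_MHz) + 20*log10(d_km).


f = 26.3 GHz = 26300.0000 MHz
d = 9939.2 km
FSPL = 32.44 + 20*log10(26300.0000) + 20*log10(9939.2)
FSPL = 32.44 + 88.3991 + 79.9470
FSPL = 200.7861 dB

200.7861 dB


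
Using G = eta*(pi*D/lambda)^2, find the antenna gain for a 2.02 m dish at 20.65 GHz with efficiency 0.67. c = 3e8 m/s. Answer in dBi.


lambda = c/f = 3e8 / 2.065e+10 = 0.01452785 m
G = eta*(pi*D/lambda)^2 = 0.67*(pi*2.02/0.01452785)^2
G = 127842.3925 (linear)
G = 10*log10(127842.3925) = 51.0667 dBi

51.0667 dBi


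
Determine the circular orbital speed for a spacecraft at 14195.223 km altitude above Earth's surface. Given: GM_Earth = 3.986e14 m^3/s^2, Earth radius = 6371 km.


r = R_E + alt = 6371.0 + 14195.223 = 20566.2230 km = 2.0566223e+07 m
v = sqrt(mu/r) = sqrt(3.986e14 / 2.0566223e+07) = 4402.4190 m/s = 4.4024 km/s

4.4024 km/s


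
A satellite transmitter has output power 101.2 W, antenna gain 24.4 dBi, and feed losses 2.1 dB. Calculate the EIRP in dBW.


Pt = 101.2 W = 20.0518 dBW
EIRP = Pt_dBW + Gt - losses = 20.0518 + 24.4 - 2.1 = 42.3518 dBW

42.3518 dBW


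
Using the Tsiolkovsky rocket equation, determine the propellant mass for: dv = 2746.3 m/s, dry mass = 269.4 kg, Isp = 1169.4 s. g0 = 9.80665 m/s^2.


ve = Isp * g0 = 1169.4 * 9.80665 = 11467.896510 m/s
mass ratio = exp(dv/ve) = exp(2746.3/11467.896510) = 1.27058474
m_prop = m_dry * (mr - 1) = 269.4 * (1.27058474 - 1)
m_prop = 72.8955 kg

72.8955 kg


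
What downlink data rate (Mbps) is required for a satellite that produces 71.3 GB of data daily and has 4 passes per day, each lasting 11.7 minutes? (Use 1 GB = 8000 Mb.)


total contact time = 4 * 11.7 * 60 = 2808.0000 s
data = 71.3 GB = 570400.0000 Mb
rate = 570400.0000 / 2808.0000 = 203.1339 Mbps

203.1339 Mbps


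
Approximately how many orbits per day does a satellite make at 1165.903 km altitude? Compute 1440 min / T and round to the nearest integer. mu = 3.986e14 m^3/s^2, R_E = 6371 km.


r = 7.536903e+06 m
T = 2*pi*sqrt(r^3/mu) = 6511.7934 s = 108.5299 min
revs/day = 1440 / 108.5299 = 13.2682
Rounded: 13 revolutions per day

13 revolutions per day


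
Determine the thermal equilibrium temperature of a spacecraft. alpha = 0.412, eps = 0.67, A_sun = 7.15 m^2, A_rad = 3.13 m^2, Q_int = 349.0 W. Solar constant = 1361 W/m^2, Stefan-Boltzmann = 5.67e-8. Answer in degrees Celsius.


Numerator = alpha*S*A_sun + Q_int = 0.412*1361*7.15 + 349.0 = 4358.2338 W
Denominator = eps*sigma*A_rad = 0.67*5.67e-8*3.13 = 1.1890557e-07 W/K^4
T^4 = 3.6652899e+10 K^4
T = 437.5494 K = 164.3994 C

164.3994 degrees Celsius


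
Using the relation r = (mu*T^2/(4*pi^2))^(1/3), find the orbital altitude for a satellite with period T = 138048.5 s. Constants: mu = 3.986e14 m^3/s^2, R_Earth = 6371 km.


T = 138048.5 s
r = (mu*T^2/(4*pi^2))^(1/3) = (3.986e14 * 138048.5^2 / (4*pi^2))^(1/3)
r = 5.7731607e+07 m = 57731.6071 km
alt = r - R_E = 57731.6071 - 6371 = 51360.6071 km

51360.6071 km


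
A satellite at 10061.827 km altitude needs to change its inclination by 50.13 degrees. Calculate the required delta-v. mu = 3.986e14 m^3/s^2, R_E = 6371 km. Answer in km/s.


r = 16432.8270 km = 1.6432827e+07 m
V = sqrt(mu/r) = 4925.0711 m/s
di = 50.13 deg = 0.8749336 rad
dV = 2*V*sin(di/2) = 2*4925.0711*sin(0.4374668)
dV = 4172.9750 m/s = 4.1730 km/s

4.1730 km/s


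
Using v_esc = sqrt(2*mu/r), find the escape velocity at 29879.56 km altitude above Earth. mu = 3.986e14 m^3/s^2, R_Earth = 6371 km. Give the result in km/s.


r = 6371.0 + 29879.56 = 36250.5600 km = 3.625056e+07 m
v_esc = sqrt(2*mu/r) = sqrt(2*3.986e14 / 3.625056e+07)
v_esc = 4689.4972 m/s = 4.6895 km/s

4.6895 km/s


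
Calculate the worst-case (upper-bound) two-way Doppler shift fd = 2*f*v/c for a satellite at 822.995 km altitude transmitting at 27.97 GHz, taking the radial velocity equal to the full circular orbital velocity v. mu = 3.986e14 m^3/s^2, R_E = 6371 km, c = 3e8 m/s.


r = 7.193995e+06 m
v = sqrt(mu/r) = 7443.6095 m/s (worst-case radial velocity)
f = 27.97 GHz = 2.797e+10 Hz
fd = 2*f*v/c = 2*2.797e+10*7443.6095/3.0e+08
fd = 1.3879851e+06 Hz

1.3880e+06 Hz


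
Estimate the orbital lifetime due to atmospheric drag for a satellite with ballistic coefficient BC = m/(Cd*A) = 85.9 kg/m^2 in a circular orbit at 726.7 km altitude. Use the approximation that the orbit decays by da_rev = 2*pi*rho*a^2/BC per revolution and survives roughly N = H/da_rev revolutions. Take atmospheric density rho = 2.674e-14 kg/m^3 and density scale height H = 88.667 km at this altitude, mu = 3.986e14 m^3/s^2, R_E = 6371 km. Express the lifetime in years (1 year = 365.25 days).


a = R_E + alt = 7097.7000 km = 7.0977e+06 m
da_rev = 2*pi*rho*a^2/BC = 2*pi*2.674e-14*(7.0977e+06)^2/85.9 = 0.0985333811 m per revolution
N = H/da_rev = 88667.0000 m / 0.0985333811 m = 899867.6290 revolutions
P = 2*pi*sqrt(a^3/mu) = 5950.9689 s
lifetime = N*P = 899867.6290 * 5950.9689 = 5.3550843e+09 s = 61980.1419 days
years = 61980.1419 / 365.25 = 169.6924 years

169.6924 years


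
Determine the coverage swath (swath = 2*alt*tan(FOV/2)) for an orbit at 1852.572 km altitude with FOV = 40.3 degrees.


FOV = 40.3 deg = 0.7033677 rad
swath = 2 * alt * tan(FOV/2) = 2 * 1852.572 * tan(0.3516838)
swath = 2 * 1852.572 * 0.3669379
swath = 1359.5577 km

1359.5577 km


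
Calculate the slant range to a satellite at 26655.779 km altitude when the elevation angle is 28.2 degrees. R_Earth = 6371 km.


h = 26655.779 km, el = 28.2 deg
d = -R_E*sin(el) + sqrt((R_E*sin(el))^2 + 2*R_E*h + h^2)
d = -6371.0000*sin(0.4921828) + sqrt((6371.0000*0.4725508)^2 + 2*6371.0000*26655.779 + 26655.779^2)
d = 29535.3823 km

29535.3823 km


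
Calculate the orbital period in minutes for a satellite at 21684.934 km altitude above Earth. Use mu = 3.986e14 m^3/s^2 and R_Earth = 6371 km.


r = 28055.9340 km = 2.8055934e+07 m
T = 2*pi*sqrt(r^3/mu) = 2*pi*sqrt(2.208382e+22 / 3.986e14)
T = 46767.9483 s = 779.4658 min

779.4658 minutes


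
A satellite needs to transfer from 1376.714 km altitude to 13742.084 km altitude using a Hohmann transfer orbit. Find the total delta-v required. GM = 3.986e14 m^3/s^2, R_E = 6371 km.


r1 = 7747.7140 km = 7.747714e+06 m
r2 = 20113.0840 km = 2.0113084e+07 m
dv1 = sqrt(mu/r1)*(sqrt(2*r2/(r1+r2)) - 1) = 1445.9667 m/s
dv2 = sqrt(mu/r2)*(1 - sqrt(2*r1/(r1+r2))) = 1131.7638 m/s
total dv = |dv1| + |dv2| = 1445.9667 + 1131.7638 = 2577.7305 m/s = 2.5777 km/s

2.5777 km/s


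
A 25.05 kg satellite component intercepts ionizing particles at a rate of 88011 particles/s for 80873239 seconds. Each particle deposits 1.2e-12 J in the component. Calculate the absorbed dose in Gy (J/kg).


Total energy deposited = rate * time * E_per
  = 88011 * 80873239 * 1.2e-12 = 8.5413 J
Dose = E_total / mass = 8.5413 / 25.05
Dose = 0.3409693 Gy

0.3410 Gy


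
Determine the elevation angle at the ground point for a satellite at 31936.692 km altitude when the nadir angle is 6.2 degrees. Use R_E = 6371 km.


r = R_E + alt = 38307.6920 km
Law of sines in the satellite / Earth-center / ground-point triangle:
  sin(nadir)/R_E = sin(90 + el)/r  =>  cos(el) = (r/R_E)*sin(nadir)
cos(el) = (38307.6920 / 6371.0000) * sin(6.2 deg) = 0.649381
el = arccos(0.649381) = 49.5051 deg
(Earth-central angle = 90 - nadir - el = 34.2949 deg)

49.5051 degrees


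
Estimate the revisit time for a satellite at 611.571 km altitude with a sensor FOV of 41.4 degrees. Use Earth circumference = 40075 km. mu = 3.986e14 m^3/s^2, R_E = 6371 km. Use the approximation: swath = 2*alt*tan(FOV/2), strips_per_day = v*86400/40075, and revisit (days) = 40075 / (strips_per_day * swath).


swath = 2*611.571*tan(0.3612832) = 462.1868 km
v = sqrt(mu/r) = 7555.4610 m/s = 7.5555 km/s
strips/day = v*86400/40075 = 7.5555*86400/40075 = 16.2893
coverage/day = strips * swath = 16.2893 * 462.1868 = 7528.6787 km
revisit = 40075 / 7528.6787 = 5.3230 days

5.3230 days


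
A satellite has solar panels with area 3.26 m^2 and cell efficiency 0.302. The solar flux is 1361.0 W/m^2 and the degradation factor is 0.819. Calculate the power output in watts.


P = area * eta * S * degradation
P = 3.26 * 0.302 * 1361.0 * 0.819
P = 1097.4041 W

1097.4041 W


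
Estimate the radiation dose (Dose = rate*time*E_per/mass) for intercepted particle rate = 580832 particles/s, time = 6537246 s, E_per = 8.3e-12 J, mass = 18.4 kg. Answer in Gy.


Total energy deposited = rate * time * E_per
  = 580832 * 6537246 * 8.3e-12 = 31.5154 J
Dose = E_total / mass = 31.5154 / 18.4
Dose = 1.7128 Gy

1.7128 Gy


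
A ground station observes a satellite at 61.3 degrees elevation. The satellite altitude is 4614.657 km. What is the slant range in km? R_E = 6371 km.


h = 4614.657 km, el = 61.3 deg
d = -R_E*sin(el) + sqrt((R_E*sin(el))^2 + 2*R_E*h + h^2)
d = -6371.0000*sin(1.0699) + sqrt((6371.0000*0.8771462)^2 + 2*6371.0000*4614.657 + 4614.657^2)
d = 4962.7252 km

4962.7252 km


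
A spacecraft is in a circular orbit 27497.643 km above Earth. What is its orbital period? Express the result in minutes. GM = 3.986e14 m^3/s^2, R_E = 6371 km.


r = 33868.6430 km = 3.3868643e+07 m
T = 2*pi*sqrt(r^3/mu) = 2*pi*sqrt(3.8850212e+22 / 3.986e14)
T = 62030.8762 s = 1033.8479 min

1033.8479 minutes


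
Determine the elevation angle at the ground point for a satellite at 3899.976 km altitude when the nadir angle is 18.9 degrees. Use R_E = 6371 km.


r = R_E + alt = 10270.9760 km
Law of sines in the satellite / Earth-center / ground-point triangle:
  sin(nadir)/R_E = sin(90 + el)/r  =>  cos(el) = (r/R_E)*sin(nadir)
cos(el) = (10270.9760 / 6371.0000) * sin(18.9 deg) = 0.5222019
el = arccos(0.5222019) = 58.5199 deg
(Earth-central angle = 90 - nadir - el = 12.5801 deg)

58.5199 degrees


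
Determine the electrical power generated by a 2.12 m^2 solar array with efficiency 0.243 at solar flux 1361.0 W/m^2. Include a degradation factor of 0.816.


P = area * eta * S * degradation
P = 2.12 * 0.243 * 1361.0 * 0.816
P = 572.1243 W

572.1243 W


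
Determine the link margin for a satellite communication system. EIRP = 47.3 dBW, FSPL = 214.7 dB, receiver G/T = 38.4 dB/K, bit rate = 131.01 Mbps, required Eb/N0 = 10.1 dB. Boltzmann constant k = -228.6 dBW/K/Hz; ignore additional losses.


C/N0 = EIRP - FSPL + G/T - k = 47.3 - 214.7 + 38.4 - (-228.6)
C/N0 = 99.6000 dB-Hz
R_b = 131.01 Mbps = 1.3101e+08 bps -> 10*log10(R_b) = 81.1730 dB-Hz
Eb/N0 = C/N0 - 10*log10(R_b) = 99.6000 - 81.1730 = 18.4270 dB
Margin = Eb/N0 - Eb/N0_req = 18.4270 - 10.1 = 8.3270 dB (link closes)

8.3270 dB


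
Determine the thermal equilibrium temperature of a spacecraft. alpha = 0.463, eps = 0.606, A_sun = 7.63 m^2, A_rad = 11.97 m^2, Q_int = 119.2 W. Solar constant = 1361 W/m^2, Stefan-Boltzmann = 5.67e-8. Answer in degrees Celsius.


Numerator = alpha*S*A_sun + Q_int = 0.463*1361*7.63 + 119.2 = 4927.1911 W
Denominator = eps*sigma*A_rad = 0.606*5.67e-8*11.97 = 4.1129159e-07 W/K^4
T^4 = 1.19798e+10 K^4
T = 330.8357 K = 57.6857 C

57.6857 degrees Celsius


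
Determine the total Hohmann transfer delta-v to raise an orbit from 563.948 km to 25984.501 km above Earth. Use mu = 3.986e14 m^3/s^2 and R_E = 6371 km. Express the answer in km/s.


r1 = 6934.9480 km = 6.934948e+06 m
r2 = 32355.5010 km = 3.2355501e+07 m
dv1 = sqrt(mu/r1)*(sqrt(2*r2/(r1+r2)) - 1) = 2148.1881 m/s
dv2 = sqrt(mu/r2)*(1 - sqrt(2*r1/(r1+r2))) = 1424.5068 m/s
total dv = |dv1| + |dv2| = 2148.1881 + 1424.5068 = 3572.6949 m/s = 3.5727 km/s

3.5727 km/s


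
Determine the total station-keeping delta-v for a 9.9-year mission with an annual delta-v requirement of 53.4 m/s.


dV = rate * years = 53.4 * 9.9
dV = 528.6600 m/s

528.6600 m/s


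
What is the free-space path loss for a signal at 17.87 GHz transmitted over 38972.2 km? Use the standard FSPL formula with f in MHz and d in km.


f = 17.87 GHz = 17870.0000 MHz
d = 38972.2 km
FSPL = 32.44 + 20*log10(17870.0000) + 20*log10(38972.2)
FSPL = 32.44 + 85.0425 + 91.8151
FSPL = 209.2976 dB

209.2976 dB


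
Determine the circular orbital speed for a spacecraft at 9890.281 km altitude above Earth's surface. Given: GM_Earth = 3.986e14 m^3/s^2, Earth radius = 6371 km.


r = R_E + alt = 6371.0 + 9890.281 = 16261.2810 km = 1.6261281e+07 m
v = sqrt(mu/r) = sqrt(3.986e14 / 1.6261281e+07) = 4950.9811 m/s = 4.9510 km/s

4.9510 km/s


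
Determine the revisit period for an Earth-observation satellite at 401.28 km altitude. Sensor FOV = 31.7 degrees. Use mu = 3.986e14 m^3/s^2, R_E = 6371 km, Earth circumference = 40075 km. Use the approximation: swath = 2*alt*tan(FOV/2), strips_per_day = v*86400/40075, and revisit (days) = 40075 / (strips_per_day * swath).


swath = 2*401.28*tan(0.2766347) = 227.8582 km
v = sqrt(mu/r) = 7671.8693 m/s = 7.6719 km/s
strips/day = v*86400/40075 = 7.6719*86400/40075 = 16.5402
coverage/day = strips * swath = 16.5402 * 227.8582 = 3768.8262 km
revisit = 40075 / 3768.8262 = 10.6333 days

10.6333 days


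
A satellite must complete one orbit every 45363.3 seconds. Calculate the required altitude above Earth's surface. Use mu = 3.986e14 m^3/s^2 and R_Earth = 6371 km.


T = 45363.3 s
r = (mu*T^2/(4*pi^2))^(1/3) = (3.986e14 * 45363.3^2 / (4*pi^2))^(1/3)
r = 2.7491321e+07 m = 27491.3212 km
alt = r - R_E = 27491.3212 - 6371 = 21120.3212 km

21120.3212 km


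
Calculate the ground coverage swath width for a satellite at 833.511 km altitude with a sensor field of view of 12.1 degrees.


FOV = 12.1 deg = 0.2111848 rad
swath = 2 * alt * tan(FOV/2) = 2 * 833.511 * tan(0.1055924)
swath = 2 * 833.511 * 0.1059866
swath = 176.6820 km

176.6820 km


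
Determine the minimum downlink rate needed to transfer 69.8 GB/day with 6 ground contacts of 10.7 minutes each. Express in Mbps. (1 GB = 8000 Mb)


total contact time = 6 * 10.7 * 60 = 3852.0000 s
data = 69.8 GB = 558400.0000 Mb
rate = 558400.0000 / 3852.0000 = 144.9637 Mbps

144.9637 Mbps


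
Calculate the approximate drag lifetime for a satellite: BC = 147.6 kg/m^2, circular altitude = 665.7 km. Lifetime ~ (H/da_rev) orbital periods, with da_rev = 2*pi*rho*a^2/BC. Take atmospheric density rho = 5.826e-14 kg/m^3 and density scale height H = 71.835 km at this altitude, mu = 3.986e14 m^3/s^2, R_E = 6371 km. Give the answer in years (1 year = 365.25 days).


a = R_E + alt = 7036.7000 km = 7.0367e+06 m
da_rev = 2*pi*rho*a^2/BC = 2*pi*5.826e-14*(7.0367e+06)^2/147.6 = 0.122801045 m per revolution
N = H/da_rev = 71835.0000 m / 0.122801045 m = 584970.5916 revolutions
P = 2*pi*sqrt(a^3/mu) = 5874.4170 s
lifetime = N*P = 584970.5916 * 5874.4170 = 3.4363612e+09 s = 39772.6992 days
years = 39772.6992 / 365.25 = 108.8917 years

108.8917 years


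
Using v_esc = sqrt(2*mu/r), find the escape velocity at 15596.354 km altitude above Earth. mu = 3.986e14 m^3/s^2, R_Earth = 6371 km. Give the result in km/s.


r = 6371.0 + 15596.354 = 21967.3540 km = 2.1967354e+07 m
v_esc = sqrt(2*mu/r) = sqrt(2*3.986e14 / 2.1967354e+07)
v_esc = 6024.1360 m/s = 6.0241 km/s

6.0241 km/s


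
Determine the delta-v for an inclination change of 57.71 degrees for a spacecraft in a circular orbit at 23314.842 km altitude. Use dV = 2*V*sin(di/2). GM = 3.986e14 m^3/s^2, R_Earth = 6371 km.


r = 29685.8420 km = 2.9685842e+07 m
V = sqrt(mu/r) = 3664.3248 m/s
di = 57.71 deg = 1.0072 rad
dV = 2*V*sin(di/2) = 2*3664.3248*sin(0.5036148)
dV = 3536.7671 m/s = 3.5368 km/s

3.5368 km/s


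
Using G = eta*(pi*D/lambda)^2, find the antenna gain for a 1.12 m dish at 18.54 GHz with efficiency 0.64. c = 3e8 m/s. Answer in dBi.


lambda = c/f = 3e8 / 1.854e+10 = 0.01618123 m
G = eta*(pi*D/lambda)^2 = 0.64*(pi*1.12/0.01618123)^2
G = 30261.6577 (linear)
G = 10*log10(30261.6577) = 44.8089 dBi

44.8089 dBi


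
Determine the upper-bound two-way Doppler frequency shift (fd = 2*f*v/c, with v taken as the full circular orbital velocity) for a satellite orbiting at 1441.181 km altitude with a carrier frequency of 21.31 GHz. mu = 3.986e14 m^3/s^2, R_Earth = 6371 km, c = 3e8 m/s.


r = 7.812181e+06 m
v = sqrt(mu/r) = 7143.0304 m/s (worst-case radial velocity)
f = 21.31 GHz = 2.131e+10 Hz
fd = 2*f*v/c = 2*2.131e+10*7143.0304/3.0e+08
fd = 1.0147865e+06 Hz

1.0148e+06 Hz


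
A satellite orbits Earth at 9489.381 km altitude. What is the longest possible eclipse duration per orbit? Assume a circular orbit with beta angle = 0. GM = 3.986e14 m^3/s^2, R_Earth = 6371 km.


r = 15860.3810 km
T = 331.3068 min
Eclipse fraction = arcsin(R_E/r)/pi = arcsin(6371.0000/15860.3810)/pi
= arcsin(0.4016927)/pi = 0.131578
Eclipse duration = 0.131578 * 331.3068 = 43.5927 min

43.5927 minutes


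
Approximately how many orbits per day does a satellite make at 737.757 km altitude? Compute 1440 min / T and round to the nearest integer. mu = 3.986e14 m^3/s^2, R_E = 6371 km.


r = 7.108757e+06 m
T = 2*pi*sqrt(r^3/mu) = 5964.8802 s = 99.4147 min
revs/day = 1440 / 99.4147 = 14.4848
Rounded: 14 revolutions per day

14 revolutions per day


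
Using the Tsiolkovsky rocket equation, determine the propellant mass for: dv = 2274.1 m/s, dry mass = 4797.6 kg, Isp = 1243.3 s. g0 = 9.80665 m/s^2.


ve = Isp * g0 = 1243.3 * 9.80665 = 12192.607945 m/s
mass ratio = exp(dv/ve) = exp(2274.1/12192.607945) = 1.20504228
m_prop = m_dry * (mr - 1) = 4797.6 * (1.20504228 - 1)
m_prop = 983.7108 kg

983.7108 kg


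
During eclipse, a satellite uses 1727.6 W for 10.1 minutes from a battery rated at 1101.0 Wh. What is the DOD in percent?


E_used = P * t / 60 = 1727.6 * 10.1 / 60 = 290.8127 Wh
DOD = E_used / E_total * 100 = 290.8127 / 1101.0 * 100
DOD = 26.4135 %

26.4135 %


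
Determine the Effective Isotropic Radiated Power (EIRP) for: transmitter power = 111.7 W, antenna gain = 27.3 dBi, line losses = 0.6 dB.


Pt = 111.7 W = 20.4805 dBW
EIRP = Pt_dBW + Gt - losses = 20.4805 + 27.3 - 0.6 = 47.1805 dBW

47.1805 dBW


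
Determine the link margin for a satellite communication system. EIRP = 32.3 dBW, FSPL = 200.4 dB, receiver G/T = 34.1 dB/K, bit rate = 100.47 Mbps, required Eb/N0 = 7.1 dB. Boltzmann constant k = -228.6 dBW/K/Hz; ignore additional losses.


C/N0 = EIRP - FSPL + G/T - k = 32.3 - 200.4 + 34.1 - (-228.6)
C/N0 = 94.6000 dB-Hz
R_b = 100.47 Mbps = 1.0047e+08 bps -> 10*log10(R_b) = 80.0204 dB-Hz
Eb/N0 = C/N0 - 10*log10(R_b) = 94.6000 - 80.0204 = 14.5796 dB
Margin = Eb/N0 - Eb/N0_req = 14.5796 - 7.1 = 7.4796 dB (link closes)

7.4796 dB


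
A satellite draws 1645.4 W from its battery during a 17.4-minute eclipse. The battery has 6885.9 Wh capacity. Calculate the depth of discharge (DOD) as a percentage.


E_used = P * t / 60 = 1645.4 * 17.4 / 60 = 477.1660 Wh
DOD = E_used / E_total * 100 = 477.1660 / 6885.9 * 100
DOD = 6.9296 %

6.9296 %


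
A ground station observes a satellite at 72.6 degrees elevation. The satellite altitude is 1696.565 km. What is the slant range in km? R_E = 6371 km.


h = 1696.565 km, el = 72.6 deg
d = -R_E*sin(el) + sqrt((R_E*sin(el))^2 + 2*R_E*h + h^2)
d = -6371.0000*sin(1.2671) + sqrt((6371.0000*0.9542403)^2 + 2*6371.0000*1696.565 + 1696.565^2)
d = 1759.9137 km

1759.9137 km


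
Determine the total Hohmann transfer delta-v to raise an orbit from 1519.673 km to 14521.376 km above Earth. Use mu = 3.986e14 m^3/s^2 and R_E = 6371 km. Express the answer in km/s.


r1 = 7890.6730 km = 7.890673e+06 m
r2 = 20892.3760 km = 2.0892376e+07 m
dv1 = sqrt(mu/r1)*(sqrt(2*r2/(r1+r2)) - 1) = 1456.1023 m/s
dv2 = sqrt(mu/r2)*(1 - sqrt(2*r1/(r1+r2))) = 1133.6351 m/s
total dv = |dv1| + |dv2| = 1456.1023 + 1133.6351 = 2589.7374 m/s = 2.5897 km/s

2.5897 km/s


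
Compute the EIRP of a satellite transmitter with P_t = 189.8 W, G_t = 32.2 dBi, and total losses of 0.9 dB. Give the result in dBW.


Pt = 189.8 W = 22.7830 dBW
EIRP = Pt_dBW + Gt - losses = 22.7830 + 32.2 - 0.9 = 54.0830 dBW

54.0830 dBW


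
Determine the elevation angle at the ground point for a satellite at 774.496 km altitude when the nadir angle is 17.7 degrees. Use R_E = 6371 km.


r = R_E + alt = 7145.4960 km
Law of sines in the satellite / Earth-center / ground-point triangle:
  sin(nadir)/R_E = sin(90 + el)/r  =>  cos(el) = (r/R_E)*sin(nadir)
cos(el) = (7145.4960 / 6371.0000) * sin(17.7 deg) = 0.3409931
el = arccos(0.3409931) = 70.0626 deg
(Earth-central angle = 90 - nadir - el = 2.2374 deg)

70.0626 degrees


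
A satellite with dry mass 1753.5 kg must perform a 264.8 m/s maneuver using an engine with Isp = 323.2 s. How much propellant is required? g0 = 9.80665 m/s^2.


ve = Isp * g0 = 323.2 * 9.80665 = 3169.509280 m/s
mass ratio = exp(dv/ve) = exp(264.8/3169.509280) = 1.08713528
m_prop = m_dry * (mr - 1) = 1753.5 * (1.08713528 - 1)
m_prop = 152.7917 kg

152.7917 kg


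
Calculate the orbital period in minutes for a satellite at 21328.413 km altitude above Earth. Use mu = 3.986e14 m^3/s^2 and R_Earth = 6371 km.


r = 27699.4130 km = 2.7699413e+07 m
T = 2*pi*sqrt(r^3/mu) = 2*pi*sqrt(2.1252582e+22 / 3.986e14)
T = 45879.3303 s = 764.6555 min

764.6555 minutes


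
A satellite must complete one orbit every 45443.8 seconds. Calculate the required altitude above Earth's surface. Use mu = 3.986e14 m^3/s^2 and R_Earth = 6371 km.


T = 45443.8 s
r = (mu*T^2/(4*pi^2))^(1/3) = (3.986e14 * 45443.8^2 / (4*pi^2))^(1/3)
r = 2.7523835e+07 m = 27523.8350 km
alt = r - R_E = 27523.8350 - 6371 = 21152.8350 km

21152.8350 km


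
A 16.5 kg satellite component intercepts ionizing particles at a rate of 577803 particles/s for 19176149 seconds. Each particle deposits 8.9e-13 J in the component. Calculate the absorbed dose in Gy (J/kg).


Total energy deposited = rate * time * E_per
  = 577803 * 19176149 * 8.9e-13 = 9.8612 J
Dose = E_total / mass = 9.8612 / 16.5
Dose = 0.5976504 Gy

0.5977 Gy


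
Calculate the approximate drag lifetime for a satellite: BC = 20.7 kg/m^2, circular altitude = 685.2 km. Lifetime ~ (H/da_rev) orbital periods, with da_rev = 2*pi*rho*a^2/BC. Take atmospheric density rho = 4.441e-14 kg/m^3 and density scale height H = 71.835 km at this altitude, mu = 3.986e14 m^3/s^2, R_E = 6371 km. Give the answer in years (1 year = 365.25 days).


a = R_E + alt = 7056.2000 km = 7.0562e+06 m
da_rev = 2*pi*rho*a^2/BC = 2*pi*4.441e-14*(7.0562e+06)^2/20.7 = 0.671169264 m per revolution
N = H/da_rev = 71835.0000 m / 0.671169264 m = 107029.6330 revolutions
P = 2*pi*sqrt(a^3/mu) = 5898.8526 s
lifetime = N*P = 107029.6330 * 5898.8526 = 6.3135203e+08 s = 7307.3151 days
years = 7307.3151 / 365.25 = 20.0063 years

20.0063 years


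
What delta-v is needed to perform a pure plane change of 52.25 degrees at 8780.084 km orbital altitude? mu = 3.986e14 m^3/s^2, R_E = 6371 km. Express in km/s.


r = 15151.0840 km = 1.5151084e+07 m
V = sqrt(mu/r) = 5129.1665 m/s
di = 52.25 deg = 0.9119345 rad
dV = 2*V*sin(di/2) = 2*5129.1665*sin(0.4559673)
dV = 4517.0617 m/s = 4.5171 km/s

4.5171 km/s


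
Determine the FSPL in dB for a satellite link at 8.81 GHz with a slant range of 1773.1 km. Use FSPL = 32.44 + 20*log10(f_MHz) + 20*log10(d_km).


f = 8.81 GHz = 8810.0000 MHz
d = 1773.1 km
FSPL = 32.44 + 20*log10(8810.0000) + 20*log10(1773.1)
FSPL = 32.44 + 78.8995 + 64.9747
FSPL = 176.3142 dB

176.3142 dB


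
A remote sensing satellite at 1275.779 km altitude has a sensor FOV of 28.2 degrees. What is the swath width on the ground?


FOV = 28.2 deg = 0.4921828 rad
swath = 2 * alt * tan(FOV/2) = 2 * 1275.779 * tan(0.2460914)
swath = 2 * 1275.779 * 0.2511826
swath = 640.9071 km

640.9071 km


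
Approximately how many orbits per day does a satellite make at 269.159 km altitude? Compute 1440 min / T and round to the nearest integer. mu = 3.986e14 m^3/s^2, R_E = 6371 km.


r = 6.640159e+06 m
T = 2*pi*sqrt(r^3/mu) = 5384.9161 s = 89.7486 min
revs/day = 1440 / 89.7486 = 16.0448
Rounded: 16 revolutions per day

16 revolutions per day


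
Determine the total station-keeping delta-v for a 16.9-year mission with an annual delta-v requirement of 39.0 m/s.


dV = rate * years = 39.0 * 16.9
dV = 659.1000 m/s

659.1000 m/s


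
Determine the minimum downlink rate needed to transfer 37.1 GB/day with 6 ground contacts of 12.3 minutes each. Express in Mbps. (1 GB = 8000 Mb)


total contact time = 6 * 12.3 * 60 = 4428.0000 s
data = 37.1 GB = 296800.0000 Mb
rate = 296800.0000 / 4428.0000 = 67.0280 Mbps

67.0280 Mbps


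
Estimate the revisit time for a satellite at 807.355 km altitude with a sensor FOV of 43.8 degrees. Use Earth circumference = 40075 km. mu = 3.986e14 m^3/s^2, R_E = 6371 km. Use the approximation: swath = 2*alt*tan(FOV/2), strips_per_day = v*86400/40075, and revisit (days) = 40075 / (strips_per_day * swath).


swath = 2*807.355*tan(0.3822271) = 649.1093 km
v = sqrt(mu/r) = 7451.7141 m/s = 7.4517 km/s
strips/day = v*86400/40075 = 7.4517*86400/40075 = 16.0656
coverage/day = strips * swath = 16.0656 * 649.1093 = 10428.3163 km
revisit = 40075 / 10428.3163 = 3.8429 days

3.8429 days


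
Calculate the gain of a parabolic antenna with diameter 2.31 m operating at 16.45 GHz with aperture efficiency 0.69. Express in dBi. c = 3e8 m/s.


lambda = c/f = 3e8 / 1.645e+10 = 0.01823708 m
G = eta*(pi*D/lambda)^2 = 0.69*(pi*2.31/0.01823708)^2
G = 109260.2251 (linear)
G = 10*log10(109260.2251) = 50.3846 dBi

50.3846 dBi


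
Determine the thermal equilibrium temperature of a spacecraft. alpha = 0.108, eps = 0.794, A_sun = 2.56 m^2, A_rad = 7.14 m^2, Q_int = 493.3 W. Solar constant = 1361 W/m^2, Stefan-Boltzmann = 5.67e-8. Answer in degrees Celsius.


Numerator = alpha*S*A_sun + Q_int = 0.108*1361*2.56 + 493.3 = 869.5893 W
Denominator = eps*sigma*A_rad = 0.794*5.67e-8*7.14 = 3.2144137e-07 W/K^4
T^4 = 2.7052811e+09 K^4
T = 228.0621 K = -45.0879 C

-45.0879 degrees Celsius


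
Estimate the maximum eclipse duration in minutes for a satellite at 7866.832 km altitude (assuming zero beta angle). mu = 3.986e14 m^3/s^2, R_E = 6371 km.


r = 14237.8320 km
T = 281.7901 min
Eclipse fraction = arcsin(R_E/r)/pi = arcsin(6371.0000/14237.8320)/pi
= arcsin(0.4474698)/pi = 0.1476748
Eclipse duration = 0.1476748 * 281.7901 = 41.6133 min

41.6133 minutes


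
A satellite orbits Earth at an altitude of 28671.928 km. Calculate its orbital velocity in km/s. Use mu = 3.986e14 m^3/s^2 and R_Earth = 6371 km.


r = R_E + alt = 6371.0 + 28671.928 = 35042.9280 km = 3.5042928e+07 m
v = sqrt(mu/r) = sqrt(3.986e14 / 3.5042928e+07) = 3372.6281 m/s = 3.3726 km/s

3.3726 km/s


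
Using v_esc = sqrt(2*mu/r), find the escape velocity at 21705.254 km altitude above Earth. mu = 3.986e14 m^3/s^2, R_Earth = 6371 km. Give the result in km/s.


r = 6371.0 + 21705.254 = 28076.2540 km = 2.8076254e+07 m
v_esc = sqrt(2*mu/r) = sqrt(2*3.986e14 / 2.8076254e+07)
v_esc = 5328.6116 m/s = 5.3286 km/s

5.3286 km/s


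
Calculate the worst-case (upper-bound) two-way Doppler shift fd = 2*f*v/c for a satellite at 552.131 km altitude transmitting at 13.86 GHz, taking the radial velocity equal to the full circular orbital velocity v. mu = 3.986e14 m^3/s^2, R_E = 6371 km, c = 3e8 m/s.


r = 6.923131e+06 m
v = sqrt(mu/r) = 7587.8262 m/s (worst-case radial velocity)
f = 13.86 GHz = 1.386e+10 Hz
fd = 2*f*v/c = 2*1.386e+10*7587.8262/3.0e+08
fd = 701115.1372 Hz

701115.1372 Hz


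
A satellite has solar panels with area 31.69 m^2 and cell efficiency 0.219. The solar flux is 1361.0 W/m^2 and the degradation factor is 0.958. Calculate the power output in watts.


P = area * eta * S * degradation
P = 31.69 * 0.219 * 1361.0 * 0.958
P = 9048.7791 W

9048.7791 W


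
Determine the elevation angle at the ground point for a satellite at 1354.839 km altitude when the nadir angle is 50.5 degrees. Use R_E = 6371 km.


r = R_E + alt = 7725.8390 km
Law of sines in the satellite / Earth-center / ground-point triangle:
  sin(nadir)/R_E = sin(90 + el)/r  =>  cos(el) = (r/R_E)*sin(nadir)
cos(el) = (7725.8390 / 6371.0000) * sin(50.5 deg) = 0.9357161
el = arccos(0.9357161) = 20.6559 deg
(Earth-central angle = 90 - nadir - el = 18.8441 deg)

20.6559 degrees


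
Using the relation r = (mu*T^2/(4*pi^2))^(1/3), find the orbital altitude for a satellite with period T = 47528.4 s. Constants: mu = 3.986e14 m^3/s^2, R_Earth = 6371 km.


T = 47528.4 s
r = (mu*T^2/(4*pi^2))^(1/3) = (3.986e14 * 47528.4^2 / (4*pi^2))^(1/3)
r = 2.8359244e+07 m = 28359.2440 km
alt = r - R_E = 28359.2440 - 6371 = 21988.2440 km

21988.2440 km


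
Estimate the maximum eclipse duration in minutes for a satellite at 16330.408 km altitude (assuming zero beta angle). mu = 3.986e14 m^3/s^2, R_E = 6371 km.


r = 22701.4080 km
T = 567.3345 min
Eclipse fraction = arcsin(R_E/r)/pi = arcsin(6371.0000/22701.4080)/pi
= arcsin(0.2806434)/pi = 0.09054782
Eclipse duration = 0.09054782 * 567.3345 = 51.3709 min

51.3709 minutes


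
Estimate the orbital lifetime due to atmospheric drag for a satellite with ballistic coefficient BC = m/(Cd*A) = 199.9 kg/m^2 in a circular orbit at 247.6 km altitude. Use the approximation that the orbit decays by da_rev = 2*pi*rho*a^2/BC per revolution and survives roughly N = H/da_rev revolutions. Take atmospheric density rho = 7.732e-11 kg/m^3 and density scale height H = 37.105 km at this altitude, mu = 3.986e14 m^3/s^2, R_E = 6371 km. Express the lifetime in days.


a = R_E + alt = 6618.6000 km = 6.6186e+06 m
da_rev = 2*pi*rho*a^2/BC = 2*pi*7.732e-11*(6.6186e+06)^2/199.9 = 106.461159 m per revolution
N = H/da_rev = 37105.0000 m / 106.461159 m = 348.5309 revolutions
P = 2*pi*sqrt(a^3/mu) = 5358.7121 s
lifetime = N*P = 348.5309 * 5358.7121 = 1.8676766e+06 s = 21.6166 days

21.6166 days
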